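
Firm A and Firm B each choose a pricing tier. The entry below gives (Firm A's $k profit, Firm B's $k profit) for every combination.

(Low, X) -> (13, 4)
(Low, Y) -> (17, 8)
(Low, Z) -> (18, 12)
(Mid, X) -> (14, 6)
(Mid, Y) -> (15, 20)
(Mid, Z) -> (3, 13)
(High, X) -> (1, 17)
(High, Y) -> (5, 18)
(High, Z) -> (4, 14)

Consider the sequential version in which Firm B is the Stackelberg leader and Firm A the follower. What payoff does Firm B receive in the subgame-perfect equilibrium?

12

Firm A best-responds to each possible Firm B move:
- X → Firm A plays Mid (best of 13, 14, 1); Firm B gets 6.
- Y → Firm A plays Low (best of 17, 15, 5); Firm B gets 8.
- Z → Firm A plays Low (best of 18, 3, 4); Firm B gets 12.
Maximizing over 6, 8, 12, Firm B chooses Z. Subgame-perfect outcome: (Low, Z) with payoffs (18, 12).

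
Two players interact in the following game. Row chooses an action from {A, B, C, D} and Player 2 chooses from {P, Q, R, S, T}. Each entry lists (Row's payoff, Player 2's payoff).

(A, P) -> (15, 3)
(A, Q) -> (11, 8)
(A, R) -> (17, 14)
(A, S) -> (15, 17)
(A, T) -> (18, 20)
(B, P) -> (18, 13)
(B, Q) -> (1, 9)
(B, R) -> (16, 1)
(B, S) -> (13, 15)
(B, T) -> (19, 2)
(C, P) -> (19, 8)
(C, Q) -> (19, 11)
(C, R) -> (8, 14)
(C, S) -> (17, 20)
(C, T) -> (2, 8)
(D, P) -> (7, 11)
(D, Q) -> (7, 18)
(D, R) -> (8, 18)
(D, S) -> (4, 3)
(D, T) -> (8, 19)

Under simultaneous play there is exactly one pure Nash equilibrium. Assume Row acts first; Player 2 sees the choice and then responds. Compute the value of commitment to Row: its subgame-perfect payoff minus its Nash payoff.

Player 2 best-responds to each possible Row move:
- A: Player 2 compares 3, 8, 14, 17, 20 and picks T; Row would get 18.
- B: Player 2 compares 13, 9, 1, 15, 2 and picks S; Row would get 13.
- C: Player 2 compares 8, 11, 14, 20, 8 and picks S; Row would get 17.
- D: Player 2 compares 11, 18, 18, 3, 19 and picks T; Row would get 8.
Among 18, 13, 17, 8, the best is 18 at A. Subgame-perfect outcome: (A, T) with payoffs (18, 20).
Now find the simultaneous Nash equilibrium.
Row's best replies: P→C; Q→C; R→A; S→C; T→B.
Player 2's best replies: A→T; B→S; C→S; D→T.
The unique mutual best reply is (C, S), giving (17, 20).
Row's commitment gain: 18 − 17 = 1.

1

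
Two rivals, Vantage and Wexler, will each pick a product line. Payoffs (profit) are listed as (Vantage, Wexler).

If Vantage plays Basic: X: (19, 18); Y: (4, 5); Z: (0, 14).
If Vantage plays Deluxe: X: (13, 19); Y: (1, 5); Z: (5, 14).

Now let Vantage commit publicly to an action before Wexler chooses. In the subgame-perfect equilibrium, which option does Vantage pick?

Basic

Solve by backward induction (Vantage leads).
- Basic: BR = X, leader payoff 19.
- Deluxe: BR = X, leader payoff 13.
Maximizing over 19, 13, Vantage chooses Basic. Subgame-perfect outcome: (Basic, X) with payoffs (19, 18).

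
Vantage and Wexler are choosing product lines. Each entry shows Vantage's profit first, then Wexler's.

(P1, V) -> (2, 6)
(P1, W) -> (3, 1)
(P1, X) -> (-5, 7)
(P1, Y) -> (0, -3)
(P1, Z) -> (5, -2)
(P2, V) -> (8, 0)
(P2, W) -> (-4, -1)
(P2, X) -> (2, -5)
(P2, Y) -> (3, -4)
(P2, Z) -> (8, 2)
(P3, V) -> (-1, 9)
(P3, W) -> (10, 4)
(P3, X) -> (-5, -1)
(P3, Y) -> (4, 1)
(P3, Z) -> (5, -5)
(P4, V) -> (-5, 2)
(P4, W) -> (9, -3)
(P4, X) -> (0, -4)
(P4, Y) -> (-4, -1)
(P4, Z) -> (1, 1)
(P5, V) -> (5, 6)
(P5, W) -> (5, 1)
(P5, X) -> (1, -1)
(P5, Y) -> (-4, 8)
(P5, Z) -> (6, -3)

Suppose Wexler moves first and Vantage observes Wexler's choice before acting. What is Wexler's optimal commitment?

Work backward from Vantage's decision.
- V → Vantage plays P2 (best of 2, 8, -1, -5, 5); Wexler gets 0.
- W → Vantage plays P3 (best of 3, -4, 10, 9, 5); Wexler gets 4.
- X → Vantage plays P2 (best of -5, 2, -5, 0, 1); Wexler gets -5.
- Y → Vantage plays P3 (best of 0, 3, 4, -4, -4); Wexler gets 1.
- Z → Vantage plays P2 (best of 5, 8, 5, 1, 6); Wexler gets 2.
Wexler's induced payoffs are 0, 4, -5, 1, 2, so Wexler commits to W. Subgame-perfect outcome: (P3, W) with payoffs (10, 4).

W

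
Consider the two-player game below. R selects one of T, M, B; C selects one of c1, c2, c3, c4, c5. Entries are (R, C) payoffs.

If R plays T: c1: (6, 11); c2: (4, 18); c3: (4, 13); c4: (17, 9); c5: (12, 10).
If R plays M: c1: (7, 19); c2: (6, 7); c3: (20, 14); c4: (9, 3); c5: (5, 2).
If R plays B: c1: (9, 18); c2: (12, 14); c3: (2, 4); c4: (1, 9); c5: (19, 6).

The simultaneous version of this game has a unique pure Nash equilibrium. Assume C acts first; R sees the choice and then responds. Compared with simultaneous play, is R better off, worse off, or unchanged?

Work backward from R's decision.
- c1 → R plays B (best of 6, 7, 9); C gets 18.
- c2 → R plays B (best of 4, 6, 12); C gets 14.
- c3 → R plays M (best of 4, 20, 2); C gets 14.
- c4 → R plays T (best of 17, 9, 1); C gets 9.
- c5 → R plays B (best of 12, 5, 19); C gets 6.
Among 18, 14, 14, 9, 6, the best is 18 at c1. Subgame-perfect outcome: (B, c1) with payoffs (9, 18).
Now find the simultaneous Nash equilibrium.
R's best replies: c1→B; c2→B; c3→M; c4→T; c5→B.
C's best replies: T→c2; M→c1; B→c1.
The unique mutual best reply is (B, c1), giving (9, 18).
R earns 9 sequentially versus 9 at the Nash outcome: unchanged.

unchanged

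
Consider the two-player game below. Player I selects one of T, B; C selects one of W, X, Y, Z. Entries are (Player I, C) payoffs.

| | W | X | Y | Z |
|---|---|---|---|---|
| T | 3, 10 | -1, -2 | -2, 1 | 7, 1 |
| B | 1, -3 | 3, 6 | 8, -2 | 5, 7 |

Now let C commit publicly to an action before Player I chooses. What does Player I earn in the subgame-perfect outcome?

Work backward from Player I's decision.
- W: BR = T, leader payoff 10.
- X: BR = B, leader payoff 6.
- Y: BR = B, leader payoff -2.
- Z: BR = T, leader payoff 1.
Maximizing over 10, 6, -2, 1, C chooses W. Subgame-perfect outcome: (T, W) with payoffs (3, 10).

3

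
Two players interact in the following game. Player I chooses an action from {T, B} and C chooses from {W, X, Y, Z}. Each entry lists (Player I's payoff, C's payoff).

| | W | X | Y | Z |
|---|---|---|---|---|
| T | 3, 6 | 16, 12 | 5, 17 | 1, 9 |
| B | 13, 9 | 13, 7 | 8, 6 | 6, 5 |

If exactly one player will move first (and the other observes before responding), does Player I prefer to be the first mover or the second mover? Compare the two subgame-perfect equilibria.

If Player I leads: C's best replies are T→Y, B→W; Player I's induced payoffs 5, 13; outcome (B, W), payoffs (13, 9).
If C leads: Player I's best replies are W→B, X→T, Y→B, Z→B; C's induced payoffs 9, 12, 6, 5; outcome (T, X), payoffs (16, 12).
Player I gets 13 moving first and 16 moving second, so Player I prefers to move second.

second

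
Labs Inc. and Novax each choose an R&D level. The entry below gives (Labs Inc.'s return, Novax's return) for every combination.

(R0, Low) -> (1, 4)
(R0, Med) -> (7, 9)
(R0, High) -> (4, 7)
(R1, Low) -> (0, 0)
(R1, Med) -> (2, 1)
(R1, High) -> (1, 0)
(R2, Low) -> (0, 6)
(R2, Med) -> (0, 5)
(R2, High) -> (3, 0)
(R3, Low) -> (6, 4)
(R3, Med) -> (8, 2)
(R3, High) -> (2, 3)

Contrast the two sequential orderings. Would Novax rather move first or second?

If Labs Inc. leads: Novax's best replies are R0→Med, R1→Med, R2→Low, R3→Low; Labs Inc.'s induced payoffs 7, 2, 0, 6; outcome (R0, Med), payoffs (7, 9).
If Novax leads: Labs Inc.'s best replies are Low→R3, Med→R3, High→R0; Novax's induced payoffs 4, 2, 7; outcome (R0, High), payoffs (4, 7).
Novax gets 7 moving first and 9 moving second, so Novax prefers to move second.

second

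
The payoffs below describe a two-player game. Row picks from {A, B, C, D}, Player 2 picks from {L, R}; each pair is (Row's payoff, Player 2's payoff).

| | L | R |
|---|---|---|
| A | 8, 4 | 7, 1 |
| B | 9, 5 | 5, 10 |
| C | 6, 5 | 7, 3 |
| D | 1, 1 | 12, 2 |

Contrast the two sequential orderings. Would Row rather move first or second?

If Row leads: Player 2's best replies are A→L, B→R, C→L, D→R; Row's induced payoffs 8, 5, 6, 12; outcome (D, R), payoffs (12, 2).
If Player 2 leads: Row's best replies are L→B, R→D; Player 2's induced payoffs 5, 2; outcome (B, L), payoffs (9, 5).
Row gets 12 moving first and 9 moving second, so Row prefers to move first.

first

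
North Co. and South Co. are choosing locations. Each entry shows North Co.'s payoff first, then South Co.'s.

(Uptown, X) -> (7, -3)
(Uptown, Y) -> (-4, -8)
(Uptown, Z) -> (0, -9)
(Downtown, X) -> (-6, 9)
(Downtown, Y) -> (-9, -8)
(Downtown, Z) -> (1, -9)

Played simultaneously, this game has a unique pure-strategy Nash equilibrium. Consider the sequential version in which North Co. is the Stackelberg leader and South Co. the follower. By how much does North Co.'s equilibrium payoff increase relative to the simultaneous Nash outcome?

Solve by backward induction (North Co. leads).
- Uptown: BR = X, leader payoff 7.
- Downtown: BR = X, leader payoff -6.
Maximizing over 7, -6, North Co. chooses Uptown. Subgame-perfect outcome: (Uptown, X) with payoffs (7, -3).
For the simultaneous game, intersect best replies.
North Co.'s best replies: X→Uptown; Y→Uptown; Z→Downtown.
South Co.'s best replies: Uptown→X; Downtown→X.
Only (Uptown, X) has each player best-responding; Nash payoffs (7, -3).
North Co.'s commitment gain: 7 − 7 = 0.

0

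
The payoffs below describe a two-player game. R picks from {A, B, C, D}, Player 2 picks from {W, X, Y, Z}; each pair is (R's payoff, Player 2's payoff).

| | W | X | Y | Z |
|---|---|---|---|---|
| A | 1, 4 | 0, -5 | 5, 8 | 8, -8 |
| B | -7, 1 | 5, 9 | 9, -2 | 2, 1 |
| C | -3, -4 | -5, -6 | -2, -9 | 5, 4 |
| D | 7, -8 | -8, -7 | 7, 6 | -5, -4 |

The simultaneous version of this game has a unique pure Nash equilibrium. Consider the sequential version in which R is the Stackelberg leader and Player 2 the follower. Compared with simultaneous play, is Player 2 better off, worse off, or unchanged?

worse off

Backward induction with R moving first.
- A: Player 2 compares 4, -5, 8, -8 and picks Y; R would get 5.
- B: Player 2 compares 1, 9, -2, 1 and picks X; R would get 5.
- C: Player 2 compares -4, -6, -9, 4 and picks Z; R would get 5.
- D: Player 2 compares -8, -7, 6, -4 and picks Y; R would get 7.
R's induced payoffs are 5, 5, 5, 7, so R commits to D. Subgame-perfect outcome: (D, Y) with payoffs (7, 6).
For the simultaneous game, intersect best replies.
R's best replies: W→D; X→B; Y→B; Z→A.
Player 2's best replies: A→Y; B→X; C→Z; D→Y.
Only (B, X) has each player best-responding; Nash payoffs (5, 9).
Player 2 earns 6 sequentially versus 9 at the Nash outcome: worse off.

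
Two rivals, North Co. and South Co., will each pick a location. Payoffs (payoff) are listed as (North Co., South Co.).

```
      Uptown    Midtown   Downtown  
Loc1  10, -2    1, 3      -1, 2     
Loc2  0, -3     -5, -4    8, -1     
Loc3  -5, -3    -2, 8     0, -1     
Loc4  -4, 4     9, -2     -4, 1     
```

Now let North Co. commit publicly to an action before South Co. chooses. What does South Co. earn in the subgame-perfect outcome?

Work backward from South Co.'s decision.
- Loc1 → South Co. plays Midtown (best of -2, 3, 2); North Co. gets 1.
- Loc2 → South Co. plays Downtown (best of -3, -4, -1); North Co. gets 8.
- Loc3 → South Co. plays Midtown (best of -3, 8, -1); North Co. gets -2.
- Loc4 → South Co. plays Uptown (best of 4, -2, 1); North Co. gets -4.
Among 1, 8, -2, -4, the best is 8 at Loc2. Subgame-perfect outcome: (Loc2, Downtown) with payoffs (8, -1).

-1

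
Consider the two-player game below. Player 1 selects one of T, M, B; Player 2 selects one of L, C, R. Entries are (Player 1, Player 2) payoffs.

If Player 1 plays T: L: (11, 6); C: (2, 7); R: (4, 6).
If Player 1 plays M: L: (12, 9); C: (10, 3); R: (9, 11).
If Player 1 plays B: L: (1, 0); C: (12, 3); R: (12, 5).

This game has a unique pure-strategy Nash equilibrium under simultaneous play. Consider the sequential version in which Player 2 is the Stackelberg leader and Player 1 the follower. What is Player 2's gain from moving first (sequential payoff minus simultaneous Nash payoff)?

Work backward from Player 1's decision.
- L: Player 1 compares 11, 12, 1 and picks M; Player 2 would get 9.
- C: Player 1 compares 2, 10, 12 and picks B; Player 2 would get 3.
- R: Player 1 compares 4, 9, 12 and picks B; Player 2 would get 5.
Maximizing over 9, 3, 5, Player 2 chooses L. Subgame-perfect outcome: (M, L) with payoffs (12, 9).
Now find the simultaneous Nash equilibrium.
Player 1's best replies: L→M; C→B; R→B.
Player 2's best replies: T→C; M→R; B→R.
Only (B, R) has each player best-responding; Nash payoffs (12, 5).
Player 2's commitment gain: 9 − 5 = 4.

4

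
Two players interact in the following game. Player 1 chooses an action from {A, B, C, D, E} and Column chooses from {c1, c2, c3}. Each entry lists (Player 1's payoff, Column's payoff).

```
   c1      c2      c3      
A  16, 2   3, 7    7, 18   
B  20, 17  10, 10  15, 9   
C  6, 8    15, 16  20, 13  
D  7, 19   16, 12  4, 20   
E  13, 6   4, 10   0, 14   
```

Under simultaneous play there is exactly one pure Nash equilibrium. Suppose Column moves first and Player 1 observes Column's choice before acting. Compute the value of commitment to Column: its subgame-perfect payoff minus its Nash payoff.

0

Backward induction with Column moving first.
- c1 → Player 1 plays B (best of 16, 20, 6, 7, 13); Column gets 17.
- c2 → Player 1 plays D (best of 3, 10, 15, 16, 4); Column gets 12.
- c3 → Player 1 plays C (best of 7, 15, 20, 4, 0); Column gets 13.
Maximizing over 17, 12, 13, Column chooses c1. Subgame-perfect outcome: (B, c1) with payoffs (20, 17).
Now find the simultaneous Nash equilibrium.
Player 1's best replies: c1→B; c2→D; c3→C.
Column's best replies: A→c3; B→c1; C→c2; D→c3; E→c3.
The unique mutual best reply is (B, c1), giving (20, 17).
Column's commitment gain: 17 − 17 = 0.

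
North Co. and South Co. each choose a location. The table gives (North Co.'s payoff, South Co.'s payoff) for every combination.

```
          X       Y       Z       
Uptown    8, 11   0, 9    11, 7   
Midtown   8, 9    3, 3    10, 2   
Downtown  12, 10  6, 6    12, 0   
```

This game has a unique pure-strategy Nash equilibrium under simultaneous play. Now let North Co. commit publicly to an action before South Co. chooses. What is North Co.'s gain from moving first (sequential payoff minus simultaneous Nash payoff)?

0

Backward induction with North Co. moving first.
- Uptown: South Co. compares 11, 9, 7 and picks X; North Co. would get 8.
- Midtown: South Co. compares 9, 3, 2 and picks X; North Co. would get 8.
- Downtown: South Co. compares 10, 6, 0 and picks X; North Co. would get 12.
Among 8, 8, 12, the best is 12 at Downtown. Subgame-perfect outcome: (Downtown, X) with payoffs (12, 10).
Under simultaneous play:
North Co.'s best replies: X→Downtown; Y→Downtown; Z→Downtown.
South Co.'s best replies: Uptown→X; Midtown→X; Downtown→X.
The unique mutual best reply is (Downtown, X), giving (12, 10).
North Co.'s commitment gain: 12 − 12 = 0.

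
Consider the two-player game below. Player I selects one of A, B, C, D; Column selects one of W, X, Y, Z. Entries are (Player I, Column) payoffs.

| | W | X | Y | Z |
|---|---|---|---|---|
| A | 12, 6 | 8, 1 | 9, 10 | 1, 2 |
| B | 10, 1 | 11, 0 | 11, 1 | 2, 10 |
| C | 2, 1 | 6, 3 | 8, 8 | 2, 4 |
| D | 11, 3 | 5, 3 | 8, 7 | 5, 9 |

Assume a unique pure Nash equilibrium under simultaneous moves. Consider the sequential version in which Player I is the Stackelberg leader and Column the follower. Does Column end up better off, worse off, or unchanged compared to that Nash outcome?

better off

Work backward from Column's decision.
- A → Column plays Y (best of 6, 1, 10, 2); Player I gets 9.
- B → Column plays Z (best of 1, 0, 1, 10); Player I gets 2.
- C → Column plays Y (best of 1, 3, 8, 4); Player I gets 8.
- D → Column plays Z (best of 3, 3, 7, 9); Player I gets 5.
Player I's induced payoffs are 9, 2, 8, 5, so Player I commits to A. Subgame-perfect outcome: (A, Y) with payoffs (9, 10).
For the simultaneous game, intersect best replies.
Player I's best replies: W→A; X→B; Y→B; Z→D.
Column's best replies: A→Y; B→Z; C→Y; D→Z.
Only (D, Z) has each player best-responding; Nash payoffs (5, 9).
Column earns 10 sequentially versus 9 at the Nash outcome: better off.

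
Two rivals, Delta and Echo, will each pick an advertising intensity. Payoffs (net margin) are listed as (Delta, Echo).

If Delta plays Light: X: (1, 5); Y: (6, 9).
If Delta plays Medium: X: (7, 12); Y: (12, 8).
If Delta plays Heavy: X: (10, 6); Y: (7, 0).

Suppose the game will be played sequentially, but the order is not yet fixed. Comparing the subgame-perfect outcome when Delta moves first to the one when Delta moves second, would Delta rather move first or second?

second

If Delta leads: Echo's best replies are Light→Y, Medium→X, Heavy→X; Delta's induced payoffs 6, 7, 10; outcome (Heavy, X), payoffs (10, 6).
If Echo leads: Delta's best replies are X→Heavy, Y→Medium; Echo's induced payoffs 6, 8; outcome (Medium, Y), payoffs (12, 8).
Delta gets 10 moving first and 12 moving second, so Delta prefers to move second.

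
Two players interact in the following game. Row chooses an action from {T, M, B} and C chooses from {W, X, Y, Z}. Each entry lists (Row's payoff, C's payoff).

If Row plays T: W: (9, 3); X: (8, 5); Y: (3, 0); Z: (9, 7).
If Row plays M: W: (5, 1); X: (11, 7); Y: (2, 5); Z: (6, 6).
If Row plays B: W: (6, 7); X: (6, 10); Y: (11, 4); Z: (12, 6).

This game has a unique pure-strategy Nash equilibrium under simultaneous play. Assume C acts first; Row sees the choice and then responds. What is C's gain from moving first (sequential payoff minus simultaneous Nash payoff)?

Solve by backward induction (C leads).
- W: Row compares 9, 5, 6 and picks T; C would get 3.
- X: Row compares 8, 11, 6 and picks M; C would get 7.
- Y: Row compares 3, 2, 11 and picks B; C would get 4.
- Z: Row compares 9, 6, 12 and picks B; C would get 6.
Maximizing over 3, 7, 4, 6, C chooses X. Subgame-perfect outcome: (M, X) with payoffs (11, 7).
Now find the simultaneous Nash equilibrium.
Row's best replies: W→T; X→M; Y→B; Z→B.
C's best replies: T→Z; M→X; B→X.
The unique mutual best reply is (M, X), giving (11, 7).
C's commitment gain: 7 − 7 = 0.

0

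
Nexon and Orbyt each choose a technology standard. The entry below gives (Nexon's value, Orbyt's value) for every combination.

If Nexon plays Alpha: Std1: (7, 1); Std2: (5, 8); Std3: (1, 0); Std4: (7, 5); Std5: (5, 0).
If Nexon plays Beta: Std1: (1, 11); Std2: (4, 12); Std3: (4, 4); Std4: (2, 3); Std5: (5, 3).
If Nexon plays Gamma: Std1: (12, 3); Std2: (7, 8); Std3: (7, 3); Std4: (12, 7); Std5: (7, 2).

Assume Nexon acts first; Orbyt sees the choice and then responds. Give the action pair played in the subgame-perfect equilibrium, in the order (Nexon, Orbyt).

(Gamma, Std2)

Solve by backward induction (Nexon leads).
- Alpha: Orbyt compares 1, 8, 0, 5, 0 and picks Std2; Nexon would get 5.
- Beta: Orbyt compares 11, 12, 4, 3, 3 and picks Std2; Nexon would get 4.
- Gamma: Orbyt compares 3, 8, 3, 7, 2 and picks Std2; Nexon would get 7.
Nexon's induced payoffs are 5, 4, 7, so Nexon commits to Gamma. Subgame-perfect outcome: (Gamma, Std2) with payoffs (7, 8).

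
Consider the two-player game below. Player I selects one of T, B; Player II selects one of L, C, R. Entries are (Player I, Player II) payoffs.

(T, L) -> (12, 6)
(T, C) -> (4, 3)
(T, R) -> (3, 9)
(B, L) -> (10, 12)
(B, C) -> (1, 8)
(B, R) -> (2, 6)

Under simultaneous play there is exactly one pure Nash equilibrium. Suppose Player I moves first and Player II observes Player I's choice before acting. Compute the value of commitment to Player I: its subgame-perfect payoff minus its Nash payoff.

Backward induction with Player I moving first.
- T: Player II compares 6, 3, 9 and picks R; Player I would get 3.
- B: Player II compares 12, 8, 6 and picks L; Player I would get 10.
Player I's induced payoffs are 3, 10, so Player I commits to B. Subgame-perfect outcome: (B, L) with payoffs (10, 12).
Now find the simultaneous Nash equilibrium.
Player I's best replies: L→T; C→T; R→T.
Player II's best replies: T→R; B→L.
Only (T, R) has each player best-responding; Nash payoffs (3, 9).
Player I's commitment gain: 10 − 3 = 7.

7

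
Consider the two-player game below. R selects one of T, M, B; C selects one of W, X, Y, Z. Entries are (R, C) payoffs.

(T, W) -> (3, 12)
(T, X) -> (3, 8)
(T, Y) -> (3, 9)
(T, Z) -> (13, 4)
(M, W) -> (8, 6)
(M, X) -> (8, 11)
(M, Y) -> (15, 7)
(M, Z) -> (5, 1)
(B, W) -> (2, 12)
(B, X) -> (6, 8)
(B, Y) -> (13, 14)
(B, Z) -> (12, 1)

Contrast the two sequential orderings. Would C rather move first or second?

second

If R leads: C's best replies are T→W, M→X, B→Y; R's induced payoffs 3, 8, 13; outcome (B, Y), payoffs (13, 14).
If C leads: R's best replies are W→M, X→M, Y→M, Z→T; C's induced payoffs 6, 11, 7, 4; outcome (M, X), payoffs (8, 11).
C gets 11 moving first and 14 moving second, so C prefers to move second.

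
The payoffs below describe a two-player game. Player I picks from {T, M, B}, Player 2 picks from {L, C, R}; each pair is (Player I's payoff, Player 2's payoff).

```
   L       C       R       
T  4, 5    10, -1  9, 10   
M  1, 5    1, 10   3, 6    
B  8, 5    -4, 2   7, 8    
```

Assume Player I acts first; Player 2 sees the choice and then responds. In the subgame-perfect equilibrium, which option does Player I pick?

Work backward from Player 2's decision.
- T: Player 2 compares 5, -1, 10 and picks R; Player I would get 9.
- M: Player 2 compares 5, 10, 6 and picks C; Player I would get 1.
- B: Player 2 compares 5, 2, 8 and picks R; Player I would get 7.
Maximizing over 9, 1, 7, Player I chooses T. Subgame-perfect outcome: (T, R) with payoffs (9, 10).

T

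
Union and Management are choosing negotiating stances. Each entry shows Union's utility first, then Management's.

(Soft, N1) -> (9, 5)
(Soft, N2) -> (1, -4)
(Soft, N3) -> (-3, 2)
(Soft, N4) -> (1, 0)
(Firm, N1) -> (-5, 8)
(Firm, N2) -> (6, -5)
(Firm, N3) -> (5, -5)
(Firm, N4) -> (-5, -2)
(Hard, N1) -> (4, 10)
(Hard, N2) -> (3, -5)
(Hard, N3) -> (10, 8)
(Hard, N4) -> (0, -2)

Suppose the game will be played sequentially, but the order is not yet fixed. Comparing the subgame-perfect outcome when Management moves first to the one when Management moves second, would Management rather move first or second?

If Union leads: Management's best replies are Soft→N1, Firm→N1, Hard→N1; Union's induced payoffs 9, -5, 4; outcome (Soft, N1), payoffs (9, 5).
If Management leads: Union's best replies are N1→Soft, N2→Firm, N3→Hard, N4→Soft; Management's induced payoffs 5, -5, 8, 0; outcome (Hard, N3), payoffs (10, 8).
Management gets 8 moving first and 5 moving second, so Management prefers to move first.

first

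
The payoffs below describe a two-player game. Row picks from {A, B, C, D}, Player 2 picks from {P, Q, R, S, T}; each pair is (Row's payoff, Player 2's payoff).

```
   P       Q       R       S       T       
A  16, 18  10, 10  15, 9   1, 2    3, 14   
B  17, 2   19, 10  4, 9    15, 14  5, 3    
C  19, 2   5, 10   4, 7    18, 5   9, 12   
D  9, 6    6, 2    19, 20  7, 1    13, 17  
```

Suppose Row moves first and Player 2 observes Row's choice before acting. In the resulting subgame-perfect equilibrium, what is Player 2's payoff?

Backward induction with Row moving first.
- A: BR = P, leader payoff 16.
- B: BR = S, leader payoff 15.
- C: BR = T, leader payoff 9.
- D: BR = R, leader payoff 19.
Maximizing over 16, 15, 9, 19, Row chooses D. Subgame-perfect outcome: (D, R) with payoffs (19, 20).

20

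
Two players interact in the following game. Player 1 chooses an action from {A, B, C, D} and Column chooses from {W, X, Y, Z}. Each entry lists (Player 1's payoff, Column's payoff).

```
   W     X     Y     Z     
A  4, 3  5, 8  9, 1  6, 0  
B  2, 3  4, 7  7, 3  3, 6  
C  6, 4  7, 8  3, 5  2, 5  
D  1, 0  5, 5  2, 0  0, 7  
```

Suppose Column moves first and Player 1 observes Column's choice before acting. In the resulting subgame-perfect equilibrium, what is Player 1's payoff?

7

Work backward from Player 1's decision.
- W → Player 1 plays C (best of 4, 2, 6, 1); Column gets 4.
- X → Player 1 plays C (best of 5, 4, 7, 5); Column gets 8.
- Y → Player 1 plays A (best of 9, 7, 3, 2); Column gets 1.
- Z → Player 1 plays A (best of 6, 3, 2, 0); Column gets 0.
Maximizing over 4, 8, 1, 0, Column chooses X. Subgame-perfect outcome: (C, X) with payoffs (7, 8).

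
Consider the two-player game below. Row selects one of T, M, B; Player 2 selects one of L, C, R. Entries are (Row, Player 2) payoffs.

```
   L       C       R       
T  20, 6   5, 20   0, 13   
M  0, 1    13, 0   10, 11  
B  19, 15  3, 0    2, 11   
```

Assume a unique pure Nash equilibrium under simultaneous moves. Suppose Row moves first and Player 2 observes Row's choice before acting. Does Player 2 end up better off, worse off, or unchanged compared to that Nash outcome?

better off

Work backward from Player 2's decision.
- T: BR = C, leader payoff 5.
- M: BR = R, leader payoff 10.
- B: BR = L, leader payoff 19.
Maximizing over 5, 10, 19, Row chooses B. Subgame-perfect outcome: (B, L) with payoffs (19, 15).
Under simultaneous play:
Row's best replies: L→T; C→M; R→M.
Player 2's best replies: T→C; M→R; B→L.
Only (M, R) has each player best-responding; Nash payoffs (10, 11).
Player 2 earns 15 sequentially versus 11 at the Nash outcome: better off.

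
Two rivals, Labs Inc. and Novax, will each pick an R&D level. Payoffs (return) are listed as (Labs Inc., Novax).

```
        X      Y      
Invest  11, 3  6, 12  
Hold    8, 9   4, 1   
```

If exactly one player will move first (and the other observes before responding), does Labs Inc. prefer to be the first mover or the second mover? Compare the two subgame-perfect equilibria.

If Labs Inc. leads: Novax's best replies are Invest→Y, Hold→X; Labs Inc.'s induced payoffs 6, 8; outcome (Hold, X), payoffs (8, 9).
If Novax leads: Labs Inc.'s best replies are X→Invest, Y→Invest; Novax's induced payoffs 3, 12; outcome (Invest, Y), payoffs (6, 12).
Labs Inc. gets 8 moving first and 6 moving second, so Labs Inc. prefers to move first.

first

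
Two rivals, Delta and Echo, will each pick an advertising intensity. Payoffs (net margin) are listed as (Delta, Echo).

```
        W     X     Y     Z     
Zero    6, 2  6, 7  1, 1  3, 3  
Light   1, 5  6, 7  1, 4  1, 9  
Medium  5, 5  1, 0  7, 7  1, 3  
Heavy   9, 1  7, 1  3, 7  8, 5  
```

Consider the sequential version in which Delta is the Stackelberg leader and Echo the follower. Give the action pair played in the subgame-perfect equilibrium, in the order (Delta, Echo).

(Medium, Y)

Work backward from Echo's decision.
- Zero → Echo plays X (best of 2, 7, 1, 3); Delta gets 6.
- Light → Echo plays Z (best of 5, 7, 4, 9); Delta gets 1.
- Medium → Echo plays Y (best of 5, 0, 7, 3); Delta gets 7.
- Heavy → Echo plays Y (best of 1, 1, 7, 5); Delta gets 3.
Delta's induced payoffs are 6, 1, 7, 3, so Delta commits to Medium. Subgame-perfect outcome: (Medium, Y) with payoffs (7, 7).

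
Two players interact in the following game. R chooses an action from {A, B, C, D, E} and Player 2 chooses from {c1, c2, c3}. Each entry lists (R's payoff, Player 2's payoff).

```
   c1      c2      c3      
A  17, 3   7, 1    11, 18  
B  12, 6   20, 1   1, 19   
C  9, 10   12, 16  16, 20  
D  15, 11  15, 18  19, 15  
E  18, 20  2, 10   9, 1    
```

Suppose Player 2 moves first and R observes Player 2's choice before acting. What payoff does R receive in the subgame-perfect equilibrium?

18

Backward induction with Player 2 moving first.
- c1: R compares 17, 12, 9, 15, 18 and picks E; Player 2 would get 20.
- c2: R compares 7, 20, 12, 15, 2 and picks B; Player 2 would get 1.
- c3: R compares 11, 1, 16, 19, 9 and picks D; Player 2 would get 15.
Player 2's induced payoffs are 20, 1, 15, so Player 2 commits to c1. Subgame-perfect outcome: (E, c1) with payoffs (18, 20).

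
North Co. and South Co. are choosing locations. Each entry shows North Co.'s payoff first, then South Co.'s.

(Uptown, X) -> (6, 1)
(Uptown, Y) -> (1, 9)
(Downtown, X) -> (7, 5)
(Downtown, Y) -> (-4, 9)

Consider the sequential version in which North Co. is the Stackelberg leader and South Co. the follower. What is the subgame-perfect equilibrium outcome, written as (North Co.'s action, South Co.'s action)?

(Uptown, Y)

Backward induction with North Co. moving first.
- Uptown: South Co. compares 1, 9 and picks Y; North Co. would get 1.
- Downtown: South Co. compares 5, 9 and picks Y; North Co. would get -4.
North Co.'s induced payoffs are 1, -4, so North Co. commits to Uptown. Subgame-perfect outcome: (Uptown, Y) with payoffs (1, 9).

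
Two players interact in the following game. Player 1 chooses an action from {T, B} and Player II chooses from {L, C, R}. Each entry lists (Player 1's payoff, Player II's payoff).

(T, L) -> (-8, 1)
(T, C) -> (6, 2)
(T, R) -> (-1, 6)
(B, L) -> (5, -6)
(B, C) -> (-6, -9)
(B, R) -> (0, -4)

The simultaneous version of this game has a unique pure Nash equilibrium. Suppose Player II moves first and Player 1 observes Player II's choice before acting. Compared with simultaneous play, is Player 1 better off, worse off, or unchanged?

better off

Backward induction with Player II moving first.
- L: BR = B, leader payoff -6.
- C: BR = T, leader payoff 2.
- R: BR = B, leader payoff -4.
Player II's induced payoffs are -6, 2, -4, so Player II commits to C. Subgame-perfect outcome: (T, C) with payoffs (6, 2).
For the simultaneous game, intersect best replies.
Player 1's best replies: L→B; C→T; R→B.
Player II's best replies: T→R; B→R.
The unique mutual best reply is (B, R), giving (0, -4).
Player 1 earns 6 sequentially versus 0 at the Nash outcome: better off.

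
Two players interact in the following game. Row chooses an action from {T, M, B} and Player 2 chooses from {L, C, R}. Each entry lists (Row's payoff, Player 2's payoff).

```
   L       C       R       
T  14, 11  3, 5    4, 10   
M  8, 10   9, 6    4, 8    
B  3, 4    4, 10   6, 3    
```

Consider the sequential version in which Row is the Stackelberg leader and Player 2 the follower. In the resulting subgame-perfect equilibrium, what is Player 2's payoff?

Player 2 best-responds to each possible Row move:
- T: BR = L, leader payoff 14.
- M: BR = L, leader payoff 8.
- B: BR = C, leader payoff 4.
Among 14, 8, 4, the best is 14 at T. Subgame-perfect outcome: (T, L) with payoffs (14, 11).

11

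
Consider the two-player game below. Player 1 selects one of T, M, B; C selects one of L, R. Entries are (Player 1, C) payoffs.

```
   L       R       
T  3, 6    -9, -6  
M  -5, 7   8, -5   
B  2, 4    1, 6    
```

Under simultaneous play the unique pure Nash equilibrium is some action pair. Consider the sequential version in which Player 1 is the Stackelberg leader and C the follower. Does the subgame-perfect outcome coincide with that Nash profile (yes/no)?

yes

Work backward from C's decision.
- T: BR = L, leader payoff 3.
- M: BR = L, leader payoff -5.
- B: BR = R, leader payoff 1.
Among 3, -5, 1, the best is 3 at T. Subgame-perfect outcome: (T, L) with payoffs (3, 6).
For the simultaneous game, intersect best replies.
Player 1's best replies: L→T; R→M.
C's best replies: T→L; M→L; B→R.
Only (T, L) has each player best-responding; Nash payoffs (3, 6).
Sequential outcome (T, L) coincides with the Nash profile (T, L).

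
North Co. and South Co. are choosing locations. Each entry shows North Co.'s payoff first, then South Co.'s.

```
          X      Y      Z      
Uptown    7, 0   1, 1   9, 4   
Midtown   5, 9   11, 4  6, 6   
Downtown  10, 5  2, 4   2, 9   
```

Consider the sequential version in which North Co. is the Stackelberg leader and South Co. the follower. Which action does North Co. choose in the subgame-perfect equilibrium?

Uptown

Solve by backward induction (North Co. leads).
- Uptown → South Co. plays Z (best of 0, 1, 4); North Co. gets 9.
- Midtown → South Co. plays X (best of 9, 4, 6); North Co. gets 5.
- Downtown → South Co. plays Z (best of 5, 4, 9); North Co. gets 2.
North Co.'s induced payoffs are 9, 5, 2, so North Co. commits to Uptown. Subgame-perfect outcome: (Uptown, Z) with payoffs (9, 4).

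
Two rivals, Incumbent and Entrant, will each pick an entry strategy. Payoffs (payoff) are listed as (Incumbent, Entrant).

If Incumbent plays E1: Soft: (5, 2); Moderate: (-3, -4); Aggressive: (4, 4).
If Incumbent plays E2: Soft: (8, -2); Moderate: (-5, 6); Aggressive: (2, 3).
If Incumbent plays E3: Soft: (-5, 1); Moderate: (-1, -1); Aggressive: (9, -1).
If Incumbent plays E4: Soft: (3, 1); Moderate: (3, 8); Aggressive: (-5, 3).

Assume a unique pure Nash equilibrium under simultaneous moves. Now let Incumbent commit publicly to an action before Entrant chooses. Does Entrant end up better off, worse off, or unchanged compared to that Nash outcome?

Backward induction with Incumbent moving first.
- E1: Entrant compares 2, -4, 4 and picks Aggressive; Incumbent would get 4.
- E2: Entrant compares -2, 6, 3 and picks Moderate; Incumbent would get -5.
- E3: Entrant compares 1, -1, -1 and picks Soft; Incumbent would get -5.
- E4: Entrant compares 1, 8, 3 and picks Moderate; Incumbent would get 3.
Maximizing over 4, -5, -5, 3, Incumbent chooses E1. Subgame-perfect outcome: (E1, Aggressive) with payoffs (4, 4).
Now find the simultaneous Nash equilibrium.
Incumbent's best replies: Soft→E2; Moderate→E4; Aggressive→E3.
Entrant's best replies: E1→Aggressive; E2→Moderate; E3→Soft; E4→Moderate.
The unique mutual best reply is (E4, Moderate), giving (3, 8).
Entrant earns 4 sequentially versus 8 at the Nash outcome: worse off.

worse off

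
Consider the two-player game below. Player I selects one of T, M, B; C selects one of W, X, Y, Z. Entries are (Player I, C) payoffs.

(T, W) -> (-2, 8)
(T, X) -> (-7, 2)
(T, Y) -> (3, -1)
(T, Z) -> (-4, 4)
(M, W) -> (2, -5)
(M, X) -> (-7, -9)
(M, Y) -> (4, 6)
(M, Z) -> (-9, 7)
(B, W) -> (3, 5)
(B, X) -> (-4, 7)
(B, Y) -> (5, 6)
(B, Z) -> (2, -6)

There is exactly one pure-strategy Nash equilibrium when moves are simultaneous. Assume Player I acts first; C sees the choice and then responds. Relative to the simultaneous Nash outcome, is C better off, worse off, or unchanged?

better off

Work backward from C's decision.
- T: BR = W, leader payoff -2.
- M: BR = Z, leader payoff -9.
- B: BR = X, leader payoff -4.
Among -2, -9, -4, the best is -2 at T. Subgame-perfect outcome: (T, W) with payoffs (-2, 8).
For the simultaneous game, intersect best replies.
Player I's best replies: W→B; X→B; Y→B; Z→B.
C's best replies: T→W; M→Z; B→X.
The unique mutual best reply is (B, X), giving (-4, 7).
C earns 8 sequentially versus 7 at the Nash outcome: better off.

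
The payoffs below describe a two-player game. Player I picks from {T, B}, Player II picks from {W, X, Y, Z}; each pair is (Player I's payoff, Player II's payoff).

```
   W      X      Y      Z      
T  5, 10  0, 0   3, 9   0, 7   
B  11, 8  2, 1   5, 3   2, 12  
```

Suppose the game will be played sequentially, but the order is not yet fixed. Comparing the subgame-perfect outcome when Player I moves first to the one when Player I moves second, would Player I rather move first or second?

If Player I leads: Player II's best replies are T→W, B→Z; Player I's induced payoffs 5, 2; outcome (T, W), payoffs (5, 10).
If Player II leads: Player I's best replies are W→B, X→B, Y→B, Z→B; Player II's induced payoffs 8, 1, 3, 12; outcome (B, Z), payoffs (2, 12).
Player I gets 5 moving first and 2 moving second, so Player I prefers to move first.

first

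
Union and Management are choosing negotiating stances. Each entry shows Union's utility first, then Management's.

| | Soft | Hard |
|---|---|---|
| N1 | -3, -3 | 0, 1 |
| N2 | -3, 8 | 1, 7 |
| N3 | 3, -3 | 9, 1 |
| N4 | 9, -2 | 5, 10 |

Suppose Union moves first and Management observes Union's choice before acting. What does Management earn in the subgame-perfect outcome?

Solve by backward induction (Union leads).
- N1: BR = Hard, leader payoff 0.
- N2: BR = Soft, leader payoff -3.
- N3: BR = Hard, leader payoff 9.
- N4: BR = Hard, leader payoff 5.
Maximizing over 0, -3, 9, 5, Union chooses N3. Subgame-perfect outcome: (N3, Hard) with payoffs (9, 1).

1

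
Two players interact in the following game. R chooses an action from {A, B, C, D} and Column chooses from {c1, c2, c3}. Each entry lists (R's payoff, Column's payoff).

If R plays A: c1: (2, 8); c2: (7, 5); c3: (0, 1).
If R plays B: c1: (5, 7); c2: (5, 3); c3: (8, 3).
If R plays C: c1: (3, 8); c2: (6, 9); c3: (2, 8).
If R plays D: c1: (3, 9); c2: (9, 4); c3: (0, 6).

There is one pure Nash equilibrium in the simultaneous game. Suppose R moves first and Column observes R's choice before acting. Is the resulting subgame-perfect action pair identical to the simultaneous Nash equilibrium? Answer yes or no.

Work backward from Column's decision.
- A → Column plays c1 (best of 8, 5, 1); R gets 2.
- B → Column plays c1 (best of 7, 3, 3); R gets 5.
- C → Column plays c2 (best of 8, 9, 8); R gets 6.
- D → Column plays c1 (best of 9, 4, 6); R gets 3.
R's induced payoffs are 2, 5, 6, 3, so R commits to C. Subgame-perfect outcome: (C, c2) with payoffs (6, 9).
Now find the simultaneous Nash equilibrium.
R's best replies: c1→B; c2→D; c3→B.
Column's best replies: A→c1; B→c1; C→c2; D→c1.
The unique mutual best reply is (B, c1), giving (5, 7).
Sequential outcome (C, c2) differs from the Nash profile (B, c1).

no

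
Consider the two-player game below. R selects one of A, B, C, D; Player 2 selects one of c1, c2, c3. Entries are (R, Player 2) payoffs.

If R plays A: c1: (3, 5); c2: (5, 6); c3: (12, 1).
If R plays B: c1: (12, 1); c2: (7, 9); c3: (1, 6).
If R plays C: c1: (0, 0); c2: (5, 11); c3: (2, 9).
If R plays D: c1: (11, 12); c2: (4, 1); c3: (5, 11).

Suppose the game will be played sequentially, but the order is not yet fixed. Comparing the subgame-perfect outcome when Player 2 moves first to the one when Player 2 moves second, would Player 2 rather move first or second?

If R leads: Player 2's best replies are A→c2, B→c2, C→c2, D→c1; R's induced payoffs 5, 7, 5, 11; outcome (D, c1), payoffs (11, 12).
If Player 2 leads: R's best replies are c1→B, c2→B, c3→A; Player 2's induced payoffs 1, 9, 1; outcome (B, c2), payoffs (7, 9).
Player 2 gets 9 moving first and 12 moving second, so Player 2 prefers to move second.

second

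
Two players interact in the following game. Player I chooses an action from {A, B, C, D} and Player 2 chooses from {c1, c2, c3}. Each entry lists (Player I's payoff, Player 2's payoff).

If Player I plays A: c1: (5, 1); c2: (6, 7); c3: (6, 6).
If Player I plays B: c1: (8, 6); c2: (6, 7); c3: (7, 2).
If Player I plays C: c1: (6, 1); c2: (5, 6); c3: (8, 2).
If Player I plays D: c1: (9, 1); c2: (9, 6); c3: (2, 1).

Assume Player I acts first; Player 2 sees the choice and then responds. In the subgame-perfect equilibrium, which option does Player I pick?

Player 2 best-responds to each possible Player I move:
- A: BR = c2, leader payoff 6.
- B: BR = c2, leader payoff 6.
- C: BR = c2, leader payoff 5.
- D: BR = c2, leader payoff 9.
Maximizing over 6, 6, 5, 9, Player I chooses D. Subgame-perfect outcome: (D, c2) with payoffs (9, 6).

D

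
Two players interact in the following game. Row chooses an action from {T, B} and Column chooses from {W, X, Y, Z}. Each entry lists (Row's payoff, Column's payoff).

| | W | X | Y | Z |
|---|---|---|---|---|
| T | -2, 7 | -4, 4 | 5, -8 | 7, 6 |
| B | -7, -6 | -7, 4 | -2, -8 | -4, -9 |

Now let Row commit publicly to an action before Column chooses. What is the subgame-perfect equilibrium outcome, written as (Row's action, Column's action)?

Solve by backward induction (Row leads).
- T: BR = W, leader payoff -2.
- B: BR = X, leader payoff -7.
Row's induced payoffs are -2, -7, so Row commits to T. Subgame-perfect outcome: (T, W) with payoffs (-2, 7).

(T, W)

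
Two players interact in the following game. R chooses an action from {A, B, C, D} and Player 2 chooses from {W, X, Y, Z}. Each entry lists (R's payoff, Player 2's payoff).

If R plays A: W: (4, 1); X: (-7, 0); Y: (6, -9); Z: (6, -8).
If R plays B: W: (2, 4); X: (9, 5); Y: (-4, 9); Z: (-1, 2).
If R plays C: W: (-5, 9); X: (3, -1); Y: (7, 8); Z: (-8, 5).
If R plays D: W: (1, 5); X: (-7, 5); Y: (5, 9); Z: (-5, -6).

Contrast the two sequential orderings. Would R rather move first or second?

second

If R leads: Player 2's best replies are A→W, B→Y, C→W, D→Y; R's induced payoffs 4, -4, -5, 5; outcome (D, Y), payoffs (5, 9).
If Player 2 leads: R's best replies are W→A, X→B, Y→C, Z→A; Player 2's induced payoffs 1, 5, 8, -8; outcome (C, Y), payoffs (7, 8).
R gets 5 moving first and 7 moving second, so R prefers to move second.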